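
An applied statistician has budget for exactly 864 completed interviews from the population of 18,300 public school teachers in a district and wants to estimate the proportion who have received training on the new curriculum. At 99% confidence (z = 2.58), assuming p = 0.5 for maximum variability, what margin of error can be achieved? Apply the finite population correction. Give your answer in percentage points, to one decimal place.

Finite-population factor: (N−n)/(N−1) = (18300−864)/(18300−1) = 0.9528.
SE(p̂) = √[p(1−p)/n · (N−n)/(N−1)] = √[0.2500/864 × 0.9528] = 0.01660.
E = z × SE = 2.58 × 0.01660 = 0.04284 ≈ 4.3 percentage points.

4.3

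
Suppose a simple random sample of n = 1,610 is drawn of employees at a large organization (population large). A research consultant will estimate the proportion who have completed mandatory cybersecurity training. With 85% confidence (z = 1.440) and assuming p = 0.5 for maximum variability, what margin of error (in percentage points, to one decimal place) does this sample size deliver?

SE(p̂) = √[p(1−p)/n] = √[0.2500/1610] = 0.01246.
E = z × SE = 1.440 × 0.01246 = 0.01794, or 1.8 percentage points.

1.8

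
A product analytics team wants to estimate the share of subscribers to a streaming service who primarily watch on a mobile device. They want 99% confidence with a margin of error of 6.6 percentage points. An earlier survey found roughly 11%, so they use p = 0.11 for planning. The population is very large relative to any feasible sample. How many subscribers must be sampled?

150

For 99% confidence, z = 2.576.
With p = 0.11, p(1−p) = 0.0979.
n = z²·p(1−p)/E² = 2.576² × 0.0979 / 0.066² = 6.6358 × 0.0979 / 0.004356 ≈ 149.14.
Rounding up gives n = 150.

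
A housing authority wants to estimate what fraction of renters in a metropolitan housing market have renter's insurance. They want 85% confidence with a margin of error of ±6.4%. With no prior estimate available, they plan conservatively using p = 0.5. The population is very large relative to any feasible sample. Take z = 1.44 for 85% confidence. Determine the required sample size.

127

With p = 0.5, p(1−p) = 0.25.
n = z²·p(1−p)/E² = 1.44² × 0.2500 / 0.064² = 2.0736 × 0.2500 / 0.004096 ≈ 126.56.
Rounding up gives n = 127.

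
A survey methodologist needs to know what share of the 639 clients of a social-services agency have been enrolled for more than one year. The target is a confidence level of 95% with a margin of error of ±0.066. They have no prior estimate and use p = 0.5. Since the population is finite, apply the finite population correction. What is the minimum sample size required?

165

For 95% confidence, z = 1.960.
Unadjusted: n₀ = 1.960² × 0.50 × 0.50 / 0.066² ≈ 220.48, so n₀ = 221.
Finite population correction with N = 639: n = n₀ / (1 + (n₀−1)/N) = 221 / (1 + 220/639) = 221 / 1.3443 ≈ 164.40.
Rounding up, n = 165.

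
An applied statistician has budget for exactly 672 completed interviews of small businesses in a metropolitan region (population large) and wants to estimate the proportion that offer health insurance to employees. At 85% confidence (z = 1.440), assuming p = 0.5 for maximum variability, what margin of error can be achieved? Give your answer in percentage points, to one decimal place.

2.8

SE(p̂) = √[p(1−p)/n] = √[0.2500/672] = 0.01929.
E = z × SE = 1.440 × 0.01929 = 0.02777, or 2.8 percentage points.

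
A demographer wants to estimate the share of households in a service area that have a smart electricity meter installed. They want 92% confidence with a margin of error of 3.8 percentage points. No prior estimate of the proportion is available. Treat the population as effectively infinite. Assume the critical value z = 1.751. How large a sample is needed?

With no prior estimate, use p = 0.5, giving p(1−p) = 0.25.
n = z²·p(1−p)/E² = 1.751² × 0.2500 / 0.038² = 3.0660 × 0.2500 / 0.001444 ≈ 530.82.
Rounding up gives n = 531.

531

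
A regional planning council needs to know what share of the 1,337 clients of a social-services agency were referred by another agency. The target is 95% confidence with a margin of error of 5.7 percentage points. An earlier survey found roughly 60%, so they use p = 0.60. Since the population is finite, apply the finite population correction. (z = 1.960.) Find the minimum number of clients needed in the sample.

Unadjusted: n₀ = 1.960² × 0.60 × 0.40 / 0.057² ≈ 283.77, so n₀ = 284.
Finite population correction with N = 1,337: n = n₀ / (1 + (n₀−1)/N) = 284 / (1 + 283/1337) = 284 / 1.2117 ≈ 234.39.
Rounding up, n = 235.

235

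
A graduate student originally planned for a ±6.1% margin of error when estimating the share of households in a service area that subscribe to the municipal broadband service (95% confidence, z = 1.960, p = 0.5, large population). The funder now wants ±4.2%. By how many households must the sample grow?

At ±6.1%: n = 1.960² × 0.2500 / 0.061² ≈ 258.10 → 259.
At ±4.2%: n = 1.960² × 0.2500 / 0.042² ≈ 544.44 → 545.
Additional respondents: 545 − 259 = 286.

286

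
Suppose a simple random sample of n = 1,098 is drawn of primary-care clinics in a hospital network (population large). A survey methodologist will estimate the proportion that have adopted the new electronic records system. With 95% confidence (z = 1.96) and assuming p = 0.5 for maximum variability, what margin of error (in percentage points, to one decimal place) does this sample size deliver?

3.0

SE(p̂) = √[p(1−p)/n] = √[0.2500/1098] = 0.01509.
E = z × SE = 1.96 × 0.01509 = 0.02958, or 3.0 percentage points.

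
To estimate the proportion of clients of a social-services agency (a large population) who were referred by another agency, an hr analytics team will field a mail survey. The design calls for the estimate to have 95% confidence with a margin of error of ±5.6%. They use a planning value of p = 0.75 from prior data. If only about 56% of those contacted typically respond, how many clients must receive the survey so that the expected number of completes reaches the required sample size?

For 95% confidence, z = 1.960.
Completed interviews needed: n₀ = 1.960² × 0.1875 / 0.056² ≈ 229.69 → 230.
At a 56% response rate, contacts needed = 230 / 0.56 ≈ 410.71 → 411.

411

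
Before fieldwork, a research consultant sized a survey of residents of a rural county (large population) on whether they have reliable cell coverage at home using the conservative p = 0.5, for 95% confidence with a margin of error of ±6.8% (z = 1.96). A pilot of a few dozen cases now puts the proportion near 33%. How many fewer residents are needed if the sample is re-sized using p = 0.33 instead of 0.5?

24

Conservative (p = 0.5): n = 1.96² × 0.25 / 0.068² ≈ 207.70 → 208.
Using p = 0.33: p(1−p) = 0.2211, so n = 1.96² × 0.2211 / 0.068² ≈ 183.69 → 184.
Reduction: 208 − 184 = 24.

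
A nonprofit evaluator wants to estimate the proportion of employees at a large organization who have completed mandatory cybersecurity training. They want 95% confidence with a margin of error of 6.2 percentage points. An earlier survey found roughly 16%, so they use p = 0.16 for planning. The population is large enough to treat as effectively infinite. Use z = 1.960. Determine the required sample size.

135

With p = 0.16, p(1−p) = 0.1344.
n = z²·p(1−p)/E² = 1.960² × 0.1344 / 0.062² = 3.8416 × 0.1344 / 0.003844 ≈ 134.32.
Rounding up gives n = 135.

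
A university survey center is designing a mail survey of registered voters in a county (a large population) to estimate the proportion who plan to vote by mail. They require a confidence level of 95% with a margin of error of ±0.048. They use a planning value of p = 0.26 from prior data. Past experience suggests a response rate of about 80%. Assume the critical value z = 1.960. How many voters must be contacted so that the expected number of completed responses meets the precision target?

402

Completed interviews needed: n₀ = 1.960² × 0.1924 / 0.048² ≈ 320.80 → 321.
At an 80% response rate, contacts needed = 321 / 0.80 ≈ 401.25 → 402.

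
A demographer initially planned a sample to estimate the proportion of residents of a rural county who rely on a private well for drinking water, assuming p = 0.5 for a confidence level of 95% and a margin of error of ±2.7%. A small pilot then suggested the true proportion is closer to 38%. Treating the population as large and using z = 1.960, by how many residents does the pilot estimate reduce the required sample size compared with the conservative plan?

76

Conservative (p = 0.5): n = 1.960² × 0.25 / 0.027² ≈ 1317.42 → 1318.
Using p = 0.38: p(1−p) = 0.2356, so n = 1.960² × 0.2356 / 0.027² ≈ 1241.54 → 1242.
Reduction: 1318 − 1242 = 76.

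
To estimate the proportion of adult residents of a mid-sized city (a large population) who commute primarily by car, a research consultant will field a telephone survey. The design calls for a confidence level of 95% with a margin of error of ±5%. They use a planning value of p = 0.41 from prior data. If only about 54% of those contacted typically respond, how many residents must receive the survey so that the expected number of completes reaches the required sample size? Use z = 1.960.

Completed interviews needed: n₀ = 1.960² × 0.2419 / 0.050² ≈ 371.71 → 372.
At a 54% response rate, contacts needed = 372 / 0.54 ≈ 688.89 → 689.

689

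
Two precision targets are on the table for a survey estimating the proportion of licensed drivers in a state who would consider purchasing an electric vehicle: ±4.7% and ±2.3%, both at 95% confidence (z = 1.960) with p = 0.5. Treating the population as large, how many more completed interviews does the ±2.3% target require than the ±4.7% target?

At ±4.7%: n = 1.960² × 0.2500 / 0.047² ≈ 434.77 → 435.
At ±2.3%: n = 1.960² × 0.2500 / 0.023² ≈ 1815.50 → 1816.
Additional respondents: 1816 − 435 = 1381.

1381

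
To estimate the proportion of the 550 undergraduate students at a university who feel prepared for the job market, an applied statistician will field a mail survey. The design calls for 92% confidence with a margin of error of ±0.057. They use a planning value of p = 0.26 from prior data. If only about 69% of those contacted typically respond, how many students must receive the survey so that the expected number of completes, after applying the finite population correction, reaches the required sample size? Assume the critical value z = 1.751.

199

Completed interviews needed (unadjusted): n₀ = 1.751² × 0.1924 / 0.057² ≈ 181.56 → 182.
FPC for N = 550: n = 182 / (1 + 181/550) = 182 / 1.3291 ≈ 136.94 → 137.
At a 69% response rate, contacts needed = 137 / 0.69 ≈ 198.55 → 199.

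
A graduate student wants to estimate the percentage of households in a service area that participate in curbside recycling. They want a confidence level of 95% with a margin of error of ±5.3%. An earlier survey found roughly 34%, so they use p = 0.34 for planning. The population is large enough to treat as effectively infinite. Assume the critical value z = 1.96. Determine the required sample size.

With p = 0.34, p(1−p) = 0.2244.
n = z²·p(1−p)/E² = 1.96² × 0.2244 / 0.053² = 3.8416 × 0.2244 / 0.002809 ≈ 306.89.
Rounding up gives n = 307.

307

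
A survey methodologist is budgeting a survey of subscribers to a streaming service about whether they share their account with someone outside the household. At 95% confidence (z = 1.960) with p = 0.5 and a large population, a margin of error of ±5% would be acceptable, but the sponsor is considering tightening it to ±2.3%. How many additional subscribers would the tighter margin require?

1431

At ±5%: n = 1.960² × 0.2500 / 0.050² ≈ 384.16 → 385.
At ±2.3%: n = 1.960² × 0.2500 / 0.023² ≈ 1815.50 → 1816.
Additional respondents: 1816 − 385 = 1431.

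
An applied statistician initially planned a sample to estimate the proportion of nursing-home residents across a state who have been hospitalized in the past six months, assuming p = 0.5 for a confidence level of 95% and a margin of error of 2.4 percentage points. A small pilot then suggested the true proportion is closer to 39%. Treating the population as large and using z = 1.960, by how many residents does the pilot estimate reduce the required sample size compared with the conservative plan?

Conservative (p = 0.5): n = 1.960² × 0.25 / 0.024² ≈ 1667.36 → 1668.
Using p = 0.39: p(1−p) = 0.2379, so n = 1.960² × 0.2379 / 0.024² ≈ 1586.66 → 1587.
Reduction: 1668 − 1587 = 81.

81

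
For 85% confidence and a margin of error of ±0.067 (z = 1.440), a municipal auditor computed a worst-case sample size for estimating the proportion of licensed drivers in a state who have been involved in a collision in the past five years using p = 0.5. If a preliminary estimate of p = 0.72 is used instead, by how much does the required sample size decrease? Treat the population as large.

22

Conservative (p = 0.5): n = 1.440² × 0.25 / 0.067² ≈ 115.48 → 116.
Using p = 0.72: p(1−p) = 0.2016, so n = 1.440² × 0.2016 / 0.067² ≈ 93.12 → 94.
Reduction: 116 − 94 = 22.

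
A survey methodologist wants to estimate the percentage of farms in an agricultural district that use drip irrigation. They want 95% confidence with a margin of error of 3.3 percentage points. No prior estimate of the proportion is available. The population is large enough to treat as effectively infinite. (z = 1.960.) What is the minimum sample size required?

With no prior estimate, use p = 0.5, giving p(1−p) = 0.25.
n = z²·p(1−p)/E² = 1.960² × 0.2500 / 0.033² = 3.8416 × 0.2500 / 0.001089 ≈ 881.91.
Rounding up gives n = 882.

882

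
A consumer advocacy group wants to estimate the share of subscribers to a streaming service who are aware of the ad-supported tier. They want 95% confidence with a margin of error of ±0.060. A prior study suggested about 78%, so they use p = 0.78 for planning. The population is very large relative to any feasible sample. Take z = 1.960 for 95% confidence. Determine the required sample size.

184

With p = 0.78, p(1−p) = 0.1716.
n = z²·p(1−p)/E² = 1.960² × 0.1716 / 0.060² = 3.8416 × 0.1716 / 0.003600 ≈ 183.12.
Rounding up gives n = 184.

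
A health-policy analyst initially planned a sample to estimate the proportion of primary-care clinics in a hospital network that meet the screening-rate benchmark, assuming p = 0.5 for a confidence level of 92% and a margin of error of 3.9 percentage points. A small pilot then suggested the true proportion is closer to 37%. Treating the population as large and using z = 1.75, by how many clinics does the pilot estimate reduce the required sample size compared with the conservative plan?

34

Conservative (p = 0.5): n = 1.75² × 0.25 / 0.039² ≈ 503.37 → 504.
Using p = 0.37: p(1−p) = 0.2331, so n = 1.75² × 0.2331 / 0.039² ≈ 469.34 → 470.
Reduction: 504 − 470 = 34.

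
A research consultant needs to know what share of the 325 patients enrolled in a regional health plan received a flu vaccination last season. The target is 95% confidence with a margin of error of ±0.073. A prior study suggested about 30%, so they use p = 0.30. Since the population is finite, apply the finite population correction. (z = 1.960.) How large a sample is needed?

Unadjusted: n₀ = 1.960² × 0.30 × 0.70 / 0.073² ≈ 151.39, so n₀ = 152.
Finite population correction with N = 325: n = n₀ / (1 + (n₀−1)/N) = 152 / (1 + 151/325) = 152 / 1.4646 ≈ 103.78.
Rounding up, n = 104.

104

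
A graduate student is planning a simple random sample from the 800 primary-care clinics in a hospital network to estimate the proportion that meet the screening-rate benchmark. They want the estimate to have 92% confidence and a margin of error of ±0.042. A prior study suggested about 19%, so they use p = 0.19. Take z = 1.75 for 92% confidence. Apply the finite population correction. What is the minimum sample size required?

201

Unadjusted: n₀ = 1.75² × 0.19 × 0.81 / 0.042² ≈ 267.19, so n₀ = 268.
Finite population correction with N = 800: n = n₀ / (1 + (n₀−1)/N) = 268 / (1 + 267/800) = 268 / 1.3337 ≈ 200.94.
Rounding up, n = 201.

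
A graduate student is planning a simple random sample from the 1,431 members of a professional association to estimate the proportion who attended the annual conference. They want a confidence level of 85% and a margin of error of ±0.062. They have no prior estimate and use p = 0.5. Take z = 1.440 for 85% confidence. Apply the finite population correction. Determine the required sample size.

124

Unadjusted: n₀ = 1.440² × 0.50 × 0.50 / 0.062² ≈ 134.86, so n₀ = 135.
Finite population correction with N = 1,431: n = n₀ / (1 + (n₀−1)/N) = 135 / (1 + 134/1431) = 135 / 1.0936 ≈ 123.44.
Rounding up, n = 124.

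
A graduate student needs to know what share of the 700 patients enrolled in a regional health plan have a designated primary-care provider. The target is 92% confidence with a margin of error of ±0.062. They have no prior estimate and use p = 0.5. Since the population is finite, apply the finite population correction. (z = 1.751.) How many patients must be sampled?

Unadjusted: n₀ = 1.751² × 0.50 × 0.50 / 0.062² ≈ 199.40, so n₀ = 200.
Finite population correction with N = 700: n = n₀ / (1 + (n₀−1)/N) = 200 / (1 + 199/700) = 200 / 1.2843 ≈ 155.73.
Rounding up, n = 156.

156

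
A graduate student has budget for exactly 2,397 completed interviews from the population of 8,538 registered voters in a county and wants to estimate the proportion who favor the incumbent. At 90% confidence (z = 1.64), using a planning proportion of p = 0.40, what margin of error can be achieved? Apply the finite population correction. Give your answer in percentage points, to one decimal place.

1.4

Finite-population factor: (N−n)/(N−1) = (8538−2397)/(8538−1) = 0.7193.
SE(p̂) = √[p(1−p)/n · (N−n)/(N−1)] = √[0.2400/2397 × 0.7193] = 0.00849.
E = z × SE = 1.64 × 0.00849 = 0.01392 ≈ 1.4 percentage points.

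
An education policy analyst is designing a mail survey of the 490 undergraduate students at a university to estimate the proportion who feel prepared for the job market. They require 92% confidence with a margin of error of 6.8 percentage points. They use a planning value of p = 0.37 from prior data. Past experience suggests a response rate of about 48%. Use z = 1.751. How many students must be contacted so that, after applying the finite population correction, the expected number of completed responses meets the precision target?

Completed interviews needed (unadjusted): n₀ = 1.751² × 0.2331 / 0.068² ≈ 154.56 → 155.
FPC for N = 490: n = 155 / (1 + 154/490) = 155 / 1.3143 ≈ 117.93 → 118.
At a 48% response rate, contacts needed = 118 / 0.48 ≈ 245.83 → 246.

246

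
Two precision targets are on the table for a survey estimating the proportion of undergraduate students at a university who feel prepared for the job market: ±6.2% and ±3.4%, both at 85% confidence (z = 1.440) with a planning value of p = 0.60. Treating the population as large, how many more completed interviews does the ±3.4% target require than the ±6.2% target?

At ±6.2%: n = 1.440² × 0.2400 / 0.062² ≈ 129.47 → 130.
At ±3.4%: n = 1.440² × 0.2400 / 0.034² ≈ 430.51 → 431.
Additional respondents: 431 − 130 = 301.

301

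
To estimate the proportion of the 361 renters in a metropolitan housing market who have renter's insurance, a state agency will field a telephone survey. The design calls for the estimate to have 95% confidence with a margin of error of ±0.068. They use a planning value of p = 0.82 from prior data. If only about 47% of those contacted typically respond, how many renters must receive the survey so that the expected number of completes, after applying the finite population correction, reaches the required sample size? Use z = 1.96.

Completed interviews needed (unadjusted): n₀ = 1.96² × 0.1476 / 0.068² ≈ 122.63 → 123.
FPC for N = 361: n = 123 / (1 + 122/361) = 123 / 1.3380 ≈ 91.93 → 92.
At a 47% response rate, contacts needed = 92 / 0.47 ≈ 195.74 → 196.

196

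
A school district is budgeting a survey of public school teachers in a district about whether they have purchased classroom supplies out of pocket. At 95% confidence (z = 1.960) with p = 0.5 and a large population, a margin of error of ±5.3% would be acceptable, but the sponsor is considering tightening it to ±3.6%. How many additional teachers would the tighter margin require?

At ±5.3%: n = 1.960² × 0.2500 / 0.053² ≈ 341.90 → 342.
At ±3.6%: n = 1.960² × 0.2500 / 0.036² ≈ 741.05 → 742.
Additional respondents: 742 − 342 = 400.

400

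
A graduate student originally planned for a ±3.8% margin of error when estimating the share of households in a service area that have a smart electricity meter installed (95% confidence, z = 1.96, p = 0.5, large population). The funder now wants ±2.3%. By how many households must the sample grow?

At ±3.8%: n = 1.96² × 0.2500 / 0.038² ≈ 665.10 → 666.
At ±2.3%: n = 1.96² × 0.2500 / 0.023² ≈ 1815.50 → 1816.
Additional respondents: 1816 − 666 = 1150.

1150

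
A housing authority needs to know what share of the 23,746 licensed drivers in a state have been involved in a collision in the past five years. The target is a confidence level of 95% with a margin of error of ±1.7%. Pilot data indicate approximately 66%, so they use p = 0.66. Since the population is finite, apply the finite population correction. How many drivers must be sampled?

2651

For 95% confidence, z = 1.96.
Unadjusted: n₀ = 1.96² × 0.66 × 0.34 / 0.017² ≈ 2982.89, so n₀ = 2983.
Finite population correction with N = 23,746: n = n₀ / (1 + (n₀−1)/N) = 2983 / (1 + 2982/23746) = 2983 / 1.1256 ≈ 2650.19.
Rounding up, n = 2651.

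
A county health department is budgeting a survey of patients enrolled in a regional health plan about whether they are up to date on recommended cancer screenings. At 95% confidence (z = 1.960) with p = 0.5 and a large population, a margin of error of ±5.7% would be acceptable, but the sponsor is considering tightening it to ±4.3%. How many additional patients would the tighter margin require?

At ±5.7%: n = 1.960² × 0.2500 / 0.057² ≈ 295.60 → 296.
At ±4.3%: n = 1.960² × 0.2500 / 0.043² ≈ 519.42 → 520.
Additional respondents: 520 − 296 = 224.

224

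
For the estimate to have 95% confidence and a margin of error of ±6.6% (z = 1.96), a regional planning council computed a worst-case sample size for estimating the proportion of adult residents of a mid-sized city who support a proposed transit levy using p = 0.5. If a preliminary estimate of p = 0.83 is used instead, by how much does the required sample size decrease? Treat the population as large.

Conservative (p = 0.5): n = 1.96² × 0.25 / 0.066² ≈ 220.48 → 221.
Using p = 0.83: p(1−p) = 0.1411, so n = 1.96² × 0.1411 / 0.066² ≈ 124.44 → 125.
Reduction: 221 − 125 = 96.

96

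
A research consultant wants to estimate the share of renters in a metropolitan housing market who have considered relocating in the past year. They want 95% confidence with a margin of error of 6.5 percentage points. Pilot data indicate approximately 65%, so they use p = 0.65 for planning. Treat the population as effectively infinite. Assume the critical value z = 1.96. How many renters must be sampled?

With p = 0.65, p(1−p) = 0.2275.
n = z²·p(1−p)/E² = 1.96² × 0.2275 / 0.065² = 3.8416 × 0.2275 / 0.004225 ≈ 206.86.
Rounding up gives n = 207.

207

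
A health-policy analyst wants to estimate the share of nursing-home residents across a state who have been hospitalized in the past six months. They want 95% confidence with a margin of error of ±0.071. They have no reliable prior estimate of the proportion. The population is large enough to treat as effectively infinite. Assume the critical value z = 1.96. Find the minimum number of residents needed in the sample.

With no prior estimate, use p = 0.5, giving p(1−p) = 0.25.
n = z²·p(1−p)/E² = 1.96² × 0.2500 / 0.071² = 3.8416 × 0.2500 / 0.005041 ≈ 190.52.
Rounding up gives n = 191.

191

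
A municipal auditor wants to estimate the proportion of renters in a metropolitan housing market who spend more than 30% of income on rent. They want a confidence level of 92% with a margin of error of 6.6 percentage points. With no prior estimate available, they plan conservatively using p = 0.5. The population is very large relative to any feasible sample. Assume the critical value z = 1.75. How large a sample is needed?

With p = 0.5, p(1−p) = 0.25.
n = z²·p(1−p)/E² = 1.75² × 0.2500 / 0.066² = 3.0625 × 0.2500 / 0.004356 ≈ 175.76.
Rounding up gives n = 176.

176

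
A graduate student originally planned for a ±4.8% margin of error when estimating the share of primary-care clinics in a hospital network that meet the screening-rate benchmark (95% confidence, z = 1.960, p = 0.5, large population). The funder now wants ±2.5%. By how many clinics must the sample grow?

1120

At ±4.8%: n = 1.960² × 0.2500 / 0.048² ≈ 416.84 → 417.
At ±2.5%: n = 1.960² × 0.2500 / 0.025² ≈ 1536.64 → 1537.
Additional respondents: 1537 − 417 = 1120.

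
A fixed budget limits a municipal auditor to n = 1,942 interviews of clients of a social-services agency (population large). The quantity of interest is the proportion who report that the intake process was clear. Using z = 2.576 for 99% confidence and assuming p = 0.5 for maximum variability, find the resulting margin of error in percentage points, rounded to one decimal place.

SE(p̂) = √[p(1−p)/n] = √[0.2500/1942] = 0.01135.
E = z × SE = 2.576 × 0.01135 = 0.02923, or 2.9 percentage points.

2.9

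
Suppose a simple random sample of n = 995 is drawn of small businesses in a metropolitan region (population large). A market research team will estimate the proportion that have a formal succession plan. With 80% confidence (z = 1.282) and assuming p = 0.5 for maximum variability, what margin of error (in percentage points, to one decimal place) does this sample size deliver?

2.0

SE(p̂) = √[p(1−p)/n] = √[0.2500/995] = 0.01585.
E = z × SE = 1.282 × 0.01585 = 0.02032, or 2.0 percentage points.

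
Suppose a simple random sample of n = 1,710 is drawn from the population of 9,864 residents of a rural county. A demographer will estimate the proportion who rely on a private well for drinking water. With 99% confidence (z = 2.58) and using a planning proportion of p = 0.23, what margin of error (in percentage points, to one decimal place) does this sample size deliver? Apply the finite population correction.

2.4

Finite-population factor: (N−n)/(N−1) = (9864−1710)/(9864−1) = 0.8267.
SE(p̂) = √[p(1−p)/n · (N−n)/(N−1)] = √[0.1771/1710 × 0.8267] = 0.00925.
E = z × SE = 2.58 × 0.00925 = 0.02387 ≈ 2.4 percentage points.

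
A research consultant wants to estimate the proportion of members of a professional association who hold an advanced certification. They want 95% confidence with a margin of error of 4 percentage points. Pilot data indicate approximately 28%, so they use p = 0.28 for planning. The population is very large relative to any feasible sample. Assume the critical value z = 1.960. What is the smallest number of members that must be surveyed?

485

With p = 0.28, p(1−p) = 0.2016.
n = z²·p(1−p)/E² = 1.960² × 0.2016 / 0.040² = 3.8416 × 0.2016 / 0.001600 ≈ 484.04.
Rounding up gives n = 485.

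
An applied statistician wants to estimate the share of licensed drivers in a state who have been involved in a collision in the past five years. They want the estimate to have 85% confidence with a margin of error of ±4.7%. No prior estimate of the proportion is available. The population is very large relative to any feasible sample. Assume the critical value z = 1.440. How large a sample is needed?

With no prior estimate, use p = 0.5, giving p(1−p) = 0.25.
n = z²·p(1−p)/E² = 1.440² × 0.2500 / 0.047² = 2.0736 × 0.2500 / 0.002209 ≈ 234.68.
Rounding up gives n = 235.

235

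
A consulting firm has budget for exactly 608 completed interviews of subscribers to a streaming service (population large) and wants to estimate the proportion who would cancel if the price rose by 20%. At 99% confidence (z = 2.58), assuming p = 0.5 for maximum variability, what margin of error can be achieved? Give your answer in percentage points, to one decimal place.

5.2

SE(p̂) = √[p(1−p)/n] = √[0.2500/608] = 0.02028.
E = z × SE = 2.58 × 0.02028 = 0.05232, or 5.2 percentage points.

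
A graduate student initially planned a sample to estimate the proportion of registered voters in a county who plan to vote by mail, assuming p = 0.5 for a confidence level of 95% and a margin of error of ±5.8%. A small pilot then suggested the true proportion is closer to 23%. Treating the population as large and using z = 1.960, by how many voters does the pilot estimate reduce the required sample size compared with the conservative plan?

Conservative (p = 0.5): n = 1.960² × 0.25 / 0.058² ≈ 285.49 → 286.
Using p = 0.23: p(1−p) = 0.1771, so n = 1.960² × 0.1771 / 0.058² ≈ 202.24 → 203.
Reduction: 286 − 203 = 83.

83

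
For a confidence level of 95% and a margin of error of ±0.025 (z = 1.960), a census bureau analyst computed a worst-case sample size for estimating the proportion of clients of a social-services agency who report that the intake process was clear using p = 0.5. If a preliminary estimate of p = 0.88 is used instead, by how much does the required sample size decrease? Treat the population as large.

887

Conservative (p = 0.5): n = 1.960² × 0.25 / 0.025² ≈ 1536.64 → 1537.
Using p = 0.88: p(1−p) = 0.1056, so n = 1.960² × 0.1056 / 0.025² ≈ 649.08 → 650.
Reduction: 1537 − 650 = 887.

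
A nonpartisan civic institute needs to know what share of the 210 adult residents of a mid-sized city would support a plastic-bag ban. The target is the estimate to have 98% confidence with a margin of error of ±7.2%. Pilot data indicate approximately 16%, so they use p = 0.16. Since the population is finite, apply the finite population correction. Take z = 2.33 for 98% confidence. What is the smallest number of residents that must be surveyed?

85

Unadjusted: n₀ = 2.33² × 0.16 × 0.84 / 0.072² ≈ 140.75, so n₀ = 141.
Finite population correction with N = 210: n = n₀ / (1 + (n₀−1)/N) = 141 / (1 + 140/210) = 141 / 1.6667 ≈ 84.60.
Rounding up, n = 85.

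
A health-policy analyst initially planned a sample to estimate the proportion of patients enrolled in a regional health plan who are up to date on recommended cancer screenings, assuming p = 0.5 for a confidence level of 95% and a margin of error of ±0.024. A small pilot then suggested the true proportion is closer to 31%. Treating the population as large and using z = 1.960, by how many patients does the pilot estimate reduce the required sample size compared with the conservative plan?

Conservative (p = 0.5): n = 1.960² × 0.25 / 0.024² ≈ 1667.36 → 1668.
Using p = 0.31: p(1−p) = 0.2139, so n = 1.960² × 0.2139 / 0.024² ≈ 1426.59 → 1427.
Reduction: 1668 − 1427 = 241.

241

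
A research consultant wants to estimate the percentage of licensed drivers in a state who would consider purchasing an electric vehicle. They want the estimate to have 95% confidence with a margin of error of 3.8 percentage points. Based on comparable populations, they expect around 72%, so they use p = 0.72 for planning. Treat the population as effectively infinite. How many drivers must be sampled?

For 95% confidence, z = 1.96.
With p = 0.72, p(1−p) = 0.2016.
n = z²·p(1−p)/E² = 1.96² × 0.2016 / 0.038² = 3.8416 × 0.2016 / 0.001444 ≈ 536.33.
Rounding up gives n = 537.

537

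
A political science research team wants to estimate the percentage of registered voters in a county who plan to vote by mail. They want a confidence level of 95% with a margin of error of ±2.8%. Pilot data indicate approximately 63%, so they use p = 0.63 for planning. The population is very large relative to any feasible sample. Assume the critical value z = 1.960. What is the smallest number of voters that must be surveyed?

With p = 0.63, p(1−p) = 0.2331.
n = z²·p(1−p)/E² = 1.960² × 0.2331 / 0.028² = 3.8416 × 0.2331 / 0.000784 ≈ 1142.19.
Rounding up gives n = 1143.

1143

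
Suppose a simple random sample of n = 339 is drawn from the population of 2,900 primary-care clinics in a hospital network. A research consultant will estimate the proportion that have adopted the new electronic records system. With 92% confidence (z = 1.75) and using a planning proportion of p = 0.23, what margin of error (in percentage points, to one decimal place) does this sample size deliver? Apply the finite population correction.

Finite-population factor: (N−n)/(N−1) = (2900−339)/(2900−1) = 0.8834.
SE(p̂) = √[p(1−p)/n · (N−n)/(N−1)] = √[0.1771/339 × 0.8834] = 0.02148.
E = z × SE = 1.75 × 0.02148 = 0.03759 ≈ 3.8 percentage points.

3.8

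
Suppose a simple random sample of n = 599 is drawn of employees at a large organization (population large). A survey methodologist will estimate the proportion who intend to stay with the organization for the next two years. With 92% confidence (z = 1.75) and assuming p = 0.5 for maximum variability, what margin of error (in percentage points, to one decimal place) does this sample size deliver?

3.6

SE(p̂) = √[p(1−p)/n] = √[0.2500/599] = 0.02043.
E = z × SE = 1.75 × 0.02043 = 0.03575, or 3.6 percentage points.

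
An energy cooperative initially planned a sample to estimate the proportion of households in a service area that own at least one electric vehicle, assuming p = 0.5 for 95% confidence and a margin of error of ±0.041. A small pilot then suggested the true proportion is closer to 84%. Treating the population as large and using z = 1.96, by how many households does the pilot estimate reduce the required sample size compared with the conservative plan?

264

Conservative (p = 0.5): n = 1.96² × 0.25 / 0.041² ≈ 571.33 → 572.
Using p = 0.84: p(1−p) = 0.1344, so n = 1.96² × 0.1344 / 0.041² ≈ 307.15 → 308.
Reduction: 572 − 308 = 264.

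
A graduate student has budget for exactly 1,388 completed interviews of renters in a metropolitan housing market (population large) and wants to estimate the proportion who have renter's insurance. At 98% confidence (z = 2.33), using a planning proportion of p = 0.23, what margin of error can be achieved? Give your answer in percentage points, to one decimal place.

2.6

SE(p̂) = √[p(1−p)/n] = √[0.1771/1388] = 0.01130.
E = z × SE = 2.33 × 0.01130 = 0.02632, or 2.6 percentage points.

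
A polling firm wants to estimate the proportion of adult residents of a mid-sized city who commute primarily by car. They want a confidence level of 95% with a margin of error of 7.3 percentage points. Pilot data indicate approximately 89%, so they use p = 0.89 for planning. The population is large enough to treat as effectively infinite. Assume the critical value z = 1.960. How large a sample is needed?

71

With p = 0.89, p(1−p) = 0.0979.
n = z²·p(1−p)/E² = 1.960² × 0.0979 / 0.073² = 3.8416 × 0.0979 / 0.005329 ≈ 70.57.
Rounding up gives n = 71.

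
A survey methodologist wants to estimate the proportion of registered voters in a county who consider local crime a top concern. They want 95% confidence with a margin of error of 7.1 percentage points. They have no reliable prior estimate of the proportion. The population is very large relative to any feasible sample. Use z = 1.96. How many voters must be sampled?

With no prior estimate, use p = 0.5, giving p(1−p) = 0.25.
n = z²·p(1−p)/E² = 1.96² × 0.2500 / 0.071² = 3.8416 × 0.2500 / 0.005041 ≈ 190.52.
Rounding up gives n = 191.

191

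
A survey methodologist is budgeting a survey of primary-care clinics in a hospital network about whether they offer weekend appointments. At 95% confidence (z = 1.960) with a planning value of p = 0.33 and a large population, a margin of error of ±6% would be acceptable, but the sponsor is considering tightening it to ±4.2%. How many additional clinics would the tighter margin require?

246

At ±6%: n = 1.960² × 0.2211 / 0.060² ≈ 235.94 → 236.
At ±4.2%: n = 1.960² × 0.2211 / 0.042² ≈ 481.51 → 482.
Additional respondents: 482 − 236 = 246.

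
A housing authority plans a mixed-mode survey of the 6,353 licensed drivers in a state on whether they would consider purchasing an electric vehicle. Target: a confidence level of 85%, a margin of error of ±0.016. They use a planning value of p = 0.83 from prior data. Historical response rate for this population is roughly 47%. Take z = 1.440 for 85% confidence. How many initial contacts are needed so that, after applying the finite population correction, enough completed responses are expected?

2062

Completed interviews needed (unadjusted): n₀ = 1.440² × 0.1411 / 0.016² ≈ 1142.91 → 1143.
FPC for N = 6,353: n = 1143 / (1 + 1142/6353) = 1143 / 1.1798 ≈ 968.84 → 969.
At a 47% response rate, contacts needed = 969 / 0.47 ≈ 2061.70 → 2062.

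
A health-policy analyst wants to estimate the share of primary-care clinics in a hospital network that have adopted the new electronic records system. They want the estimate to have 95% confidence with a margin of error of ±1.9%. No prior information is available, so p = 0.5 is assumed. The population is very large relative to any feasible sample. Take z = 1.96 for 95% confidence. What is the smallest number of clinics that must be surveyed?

With p = 0.5, p(1−p) = 0.25.
n = z²·p(1−p)/E² = 1.96² × 0.2500 / 0.019² = 3.8416 × 0.2500 / 0.000361 ≈ 2660.39.
Rounding up gives n = 2661.

2661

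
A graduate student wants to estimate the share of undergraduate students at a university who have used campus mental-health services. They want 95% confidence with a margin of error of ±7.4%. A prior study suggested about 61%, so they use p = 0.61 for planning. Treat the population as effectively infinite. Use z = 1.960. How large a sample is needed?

With p = 0.61, p(1−p) = 0.2379.
n = z²·p(1−p)/E² = 1.960² × 0.2379 / 0.074² = 3.8416 × 0.2379 / 0.005476 ≈ 166.89.
Rounding up gives n = 167.

167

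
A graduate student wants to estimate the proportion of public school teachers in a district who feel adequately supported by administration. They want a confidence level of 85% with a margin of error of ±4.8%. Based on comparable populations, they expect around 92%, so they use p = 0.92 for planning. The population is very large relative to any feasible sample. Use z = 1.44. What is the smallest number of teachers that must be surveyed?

With p = 0.92, p(1−p) = 0.0736.
n = z²·p(1−p)/E² = 1.44² × 0.0736 / 0.048² = 2.0736 × 0.0736 / 0.002304 ≈ 66.24.
Rounding up gives n = 67.

67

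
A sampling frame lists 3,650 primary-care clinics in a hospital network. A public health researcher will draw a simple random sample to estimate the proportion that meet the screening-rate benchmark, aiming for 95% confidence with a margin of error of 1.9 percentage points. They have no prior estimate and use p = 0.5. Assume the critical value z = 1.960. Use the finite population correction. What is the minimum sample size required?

1540

Unadjusted: n₀ = 1.960² × 0.50 × 0.50 / 0.019² ≈ 2660.39, so n₀ = 2661.
Finite population correction with N = 3,650: n = n₀ / (1 + (n₀−1)/N) = 2661 / (1 + 2660/3650) = 2661 / 1.7288 ≈ 1539.25.
Rounding up, n = 1540.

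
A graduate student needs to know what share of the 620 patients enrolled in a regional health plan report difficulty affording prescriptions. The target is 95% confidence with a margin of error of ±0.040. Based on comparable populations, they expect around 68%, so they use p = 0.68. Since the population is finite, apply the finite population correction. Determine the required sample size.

284

For 95% confidence, z = 1.960.
Unadjusted: n₀ = 1.960² × 0.68 × 0.32 / 0.040² ≈ 522.46, so n₀ = 523.
Finite population correction with N = 620: n = n₀ / (1 + (n₀−1)/N) = 523 / (1 + 522/620) = 523 / 1.8419 ≈ 283.94.
Rounding up, n = 284.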